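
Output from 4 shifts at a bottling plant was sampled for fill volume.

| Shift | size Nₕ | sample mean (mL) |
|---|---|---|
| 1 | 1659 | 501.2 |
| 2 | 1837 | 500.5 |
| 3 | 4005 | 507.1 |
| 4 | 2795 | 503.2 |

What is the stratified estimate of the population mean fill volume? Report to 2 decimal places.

N = 1659 + 1837 + 4005 + 2795 = 10296.
Weight each subgroup mean by Nₕ/N and sum.
Σ Nₕx̄ₕ = 1659·501.2 + 1837·500.5 + 4005·507.1 + 2795·503.2 = 831490.8 + 919418.5 + 2030935.5 + 1406444 = 5188288.8.
Divide by N: 5188288.8 / 10296 = 503.9131... → 503.91.

503.91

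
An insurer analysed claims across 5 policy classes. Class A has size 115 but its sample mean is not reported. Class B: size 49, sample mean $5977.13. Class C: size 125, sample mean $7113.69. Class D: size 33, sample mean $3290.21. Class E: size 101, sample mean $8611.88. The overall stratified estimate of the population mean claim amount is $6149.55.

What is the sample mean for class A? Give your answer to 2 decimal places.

Σ Nₕx̄ₕ = N·μ, so 115·x̄_A = 423·6149.55 − (49·5977.13 + 125·7113.69 + 33·3290.21 + 101·8611.88).
= 2601259.65 − 2160467.43 = 440792.22.
x̄_A = 440792.22 / 115 = 3832.9758... → 3832.98.

3832.98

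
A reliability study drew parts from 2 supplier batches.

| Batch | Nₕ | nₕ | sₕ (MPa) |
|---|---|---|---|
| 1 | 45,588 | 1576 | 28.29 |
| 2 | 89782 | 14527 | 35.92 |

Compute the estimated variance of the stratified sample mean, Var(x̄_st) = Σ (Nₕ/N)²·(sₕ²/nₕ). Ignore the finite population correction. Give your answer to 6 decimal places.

0.096661

N = 135370; Wₕ = Nₕ/N.
batch 1: (45588/135370)²·28.29²/1576 = 0.057592496
batch 2: (89782/135370)²·35.92²/14527 = 0.039068831
Sum = 0.096661327 → 0.096661.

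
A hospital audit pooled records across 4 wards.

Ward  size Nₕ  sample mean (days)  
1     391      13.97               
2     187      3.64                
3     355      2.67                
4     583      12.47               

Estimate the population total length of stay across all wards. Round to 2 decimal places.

14360.81

Population total = Σ Nₕ·x̄ₕ (each stratum's size times its mean).
391·13.97 + 187·3.64 + 355·2.67 + 583·12.47 = 5462.27 + 680.68 + 947.85 + 7270.01 = 14360.81.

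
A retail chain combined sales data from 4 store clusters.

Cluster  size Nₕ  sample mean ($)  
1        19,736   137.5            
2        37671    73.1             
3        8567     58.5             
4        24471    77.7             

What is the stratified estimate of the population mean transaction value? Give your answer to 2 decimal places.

87.01

x̄_st = (Σ Nₕx̄ₕ) / (Σ Nₕ) = (19736·137.5 + 37671·73.1 + 8567·58.5 + 24471·77.7) / 90445
= 7870016.3 / 90445 = 87.0144... → 87.01.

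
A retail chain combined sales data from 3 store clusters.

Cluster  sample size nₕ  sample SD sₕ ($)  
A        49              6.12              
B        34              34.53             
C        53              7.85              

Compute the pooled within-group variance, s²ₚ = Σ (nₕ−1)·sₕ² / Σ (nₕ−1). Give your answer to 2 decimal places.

Degrees of freedom: 48 + 33 + 52 = 133.
Σ(nₕ−1)sₕ² = 48·37.4544 + 33·1192.3209 + 52·61.6225 = 44348.7709.
s²ₚ = 44348.7709 / 133 = 333.4494... → 333.45.

333.45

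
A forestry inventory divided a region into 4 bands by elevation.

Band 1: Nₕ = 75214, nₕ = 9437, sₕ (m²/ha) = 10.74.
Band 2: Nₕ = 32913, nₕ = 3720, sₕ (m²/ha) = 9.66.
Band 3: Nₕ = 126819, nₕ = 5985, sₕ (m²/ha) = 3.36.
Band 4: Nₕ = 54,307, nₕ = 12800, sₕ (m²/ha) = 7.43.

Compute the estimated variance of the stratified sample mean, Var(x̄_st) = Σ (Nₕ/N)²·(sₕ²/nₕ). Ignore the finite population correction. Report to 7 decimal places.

0.0016659

N = 289253; Wₕ = Nₕ/N.
band 1: (75214/289253)²·10.74²/9437 = 0.0008264493
band 2: (32913/289253)²·9.66²/3720 = 0.0003247809
band 3: (126819/289253)²·3.36²/5985 = 0.0003625996
band 4: (54307/289253)²·7.43²/12800 = 0.0001520280
Sum = 0.0016658578 → 0.0016659.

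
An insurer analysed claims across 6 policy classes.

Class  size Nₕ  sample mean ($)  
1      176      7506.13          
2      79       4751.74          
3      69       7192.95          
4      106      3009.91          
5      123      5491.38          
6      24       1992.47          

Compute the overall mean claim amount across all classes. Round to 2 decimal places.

N = 176 + 79 + 69 + 106 + 123 + 24 = 577.
Overall mean = Σ (Nₕ/N)·x̄ₕ — weight by population share, not a simple average.
Σ Nₕx̄ₕ = 176·7506.13 + 79·4751.74 + 69·7192.95 + 106·3009.91 + 123·5491.38 + 24·1992.47 = 1321078.88 + 375387.46 + 496313.55 + 319050.46 + 675439.74 + 47819.28 = 3235089.37.
Divide by N: 3235089.37 / 577 = 5606.7407... → 5606.74.

5606.74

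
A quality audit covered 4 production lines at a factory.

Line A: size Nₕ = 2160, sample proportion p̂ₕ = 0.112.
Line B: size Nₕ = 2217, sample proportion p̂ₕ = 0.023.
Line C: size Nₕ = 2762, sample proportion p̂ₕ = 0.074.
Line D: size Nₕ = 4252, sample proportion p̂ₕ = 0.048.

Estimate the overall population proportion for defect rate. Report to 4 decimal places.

0.0616

Wₕ = Nₕ/N with N = 11391: 0.1896, 0.1946, 0.2425, 0.3733.
p̂_st = 0.1896·0.112 + 0.1946·0.023 + 0.2425·0.074 + 0.3733·0.048 ≈ 0.061574... → 0.0616.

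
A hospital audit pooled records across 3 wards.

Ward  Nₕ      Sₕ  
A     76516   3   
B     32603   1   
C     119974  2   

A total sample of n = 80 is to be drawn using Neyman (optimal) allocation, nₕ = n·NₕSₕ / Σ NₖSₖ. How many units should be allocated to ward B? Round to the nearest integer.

5

Σ NₕSₕ = 76516·3 + 32603·1 + 119974·2 = 502099.
Share for B: 32603/502099 = 0.06493.
n_B = 80 × 0.06493 = 5.195... → 5.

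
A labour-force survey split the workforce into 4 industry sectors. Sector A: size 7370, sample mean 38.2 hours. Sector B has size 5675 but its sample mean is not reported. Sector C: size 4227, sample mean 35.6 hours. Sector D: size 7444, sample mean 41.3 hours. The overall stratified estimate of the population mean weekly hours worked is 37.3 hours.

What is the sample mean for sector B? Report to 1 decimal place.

32.2

Σ Nₕx̄ₕ = N·μ, so 5675·x̄_B = 24716·37.3 − (7370·38.2 + 4227·35.6 + 7444·41.3).
= 921906.8 − 739452.4 = 182454.4.
x̄_B = 182454.4 / 5675 = 32.151... → 32.2.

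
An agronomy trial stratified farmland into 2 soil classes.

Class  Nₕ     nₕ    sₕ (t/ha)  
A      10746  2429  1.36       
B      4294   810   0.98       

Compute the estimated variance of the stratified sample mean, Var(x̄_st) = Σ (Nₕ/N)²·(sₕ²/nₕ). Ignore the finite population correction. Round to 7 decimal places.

N = 15040; Wₕ = Nₕ/N.
class A: (10746/15040)²·1.36²/2429 = 0.0003887302
class B: (4294/15040)²·0.98²/810 = 0.0000966486
Sum = 0.0004853788 → 0.0004854.

0.0004854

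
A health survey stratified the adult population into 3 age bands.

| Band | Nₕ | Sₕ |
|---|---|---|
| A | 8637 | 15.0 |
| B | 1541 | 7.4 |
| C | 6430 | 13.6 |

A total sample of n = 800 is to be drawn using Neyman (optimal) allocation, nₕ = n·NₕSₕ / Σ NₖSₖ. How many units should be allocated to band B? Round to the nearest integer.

A: NₕSₕ = 8637·15.0 = 129555
B: NₕSₕ = 1541·7.4 = 11403.4
C: NₕSₕ = 6430·13.6 = 87448
Σ NₕSₕ = 228406.4.
n_B = 800·11403.4/228406.4 = 39.941... → 40.

40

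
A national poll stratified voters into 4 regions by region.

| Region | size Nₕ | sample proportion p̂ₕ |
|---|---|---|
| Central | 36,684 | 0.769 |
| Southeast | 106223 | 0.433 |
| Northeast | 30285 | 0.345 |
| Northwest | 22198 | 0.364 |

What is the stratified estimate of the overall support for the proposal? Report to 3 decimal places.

0.475

Wₕ = Nₕ/N with N = 195390: 0.1877, 0.5436, 0.1550, 0.1136.
p̂_st = 0.1877·0.769 + 0.5436·0.433 + 0.1550·0.345 + 0.1136·0.364 ≈ 0.47460... → 0.475.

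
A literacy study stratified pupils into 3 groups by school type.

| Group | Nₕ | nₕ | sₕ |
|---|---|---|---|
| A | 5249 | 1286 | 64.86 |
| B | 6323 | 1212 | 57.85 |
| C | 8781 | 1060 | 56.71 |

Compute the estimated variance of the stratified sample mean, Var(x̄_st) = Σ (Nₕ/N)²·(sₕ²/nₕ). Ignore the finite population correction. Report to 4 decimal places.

N = 20353. Term for each stratum: Wₕ²sₕ²/nₕ.
Var(x̄_st) = 0.2175751 + 0.2664978 + 0.5647348 = 1.0488076 → 1.0488.

1.0488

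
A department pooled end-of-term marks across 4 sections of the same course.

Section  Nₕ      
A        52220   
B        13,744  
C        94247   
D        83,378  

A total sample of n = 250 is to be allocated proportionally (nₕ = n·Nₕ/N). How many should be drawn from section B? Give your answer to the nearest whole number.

N = 52220 + 13744 + 94247 + 83378 = 243589.
n_B = 250·13744/243589 = 14.106... → 14.

14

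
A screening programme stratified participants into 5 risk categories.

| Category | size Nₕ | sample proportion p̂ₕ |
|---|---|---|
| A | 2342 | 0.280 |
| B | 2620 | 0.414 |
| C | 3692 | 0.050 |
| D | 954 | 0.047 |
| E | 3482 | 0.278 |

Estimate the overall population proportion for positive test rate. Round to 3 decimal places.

0.224

Wₕ = Nₕ/N with N = 13090: 0.1789, 0.2002, 0.2820, 0.0729, 0.2660.
p̂_st = 0.1789·0.280 + 0.2002·0.414 + 0.2820·0.050 + 0.0729·0.047 + 0.2660·0.278 ≈ 0.22444... → 0.224.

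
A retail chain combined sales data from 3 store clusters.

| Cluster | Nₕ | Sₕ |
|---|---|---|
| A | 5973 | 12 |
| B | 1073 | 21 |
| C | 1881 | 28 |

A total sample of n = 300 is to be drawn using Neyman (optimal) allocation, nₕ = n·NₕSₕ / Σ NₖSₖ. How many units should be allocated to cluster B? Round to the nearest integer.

A: NₕSₕ = 5973·12 = 71676
B: NₕSₕ = 1073·21 = 22533
C: NₕSₕ = 1881·28 = 52668
Σ NₕSₕ = 146877.
n_B = 300·22533/146877 = 46.024... → 46.

46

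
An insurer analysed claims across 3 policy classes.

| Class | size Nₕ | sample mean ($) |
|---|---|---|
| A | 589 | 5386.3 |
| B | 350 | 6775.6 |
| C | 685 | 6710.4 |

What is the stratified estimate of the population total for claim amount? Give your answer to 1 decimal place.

10140614.7

Estimate total by summing Nₕ·x̄ₕ over strata.
589·5386.3 + 350·6775.6 + 685·6710.4 = 3172530.7 + 2371460 + 4596624 = 10140614.7.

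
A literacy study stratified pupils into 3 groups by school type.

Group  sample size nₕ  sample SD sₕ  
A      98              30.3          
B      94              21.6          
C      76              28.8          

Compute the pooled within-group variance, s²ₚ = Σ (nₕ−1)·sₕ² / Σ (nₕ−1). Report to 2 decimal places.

A: (98−1)·30.3² = 97·918.09 = 89054.73
B: (94−1)·21.6² = 93·466.56 = 43390.08
C: (76−1)·28.8² = 75·829.44 = 62208
Numerator = 194652.81; denominator = Σ(nₕ−1) = 265.
s²ₚ = 194652.81/265 = 734.5389... → 734.54.

734.54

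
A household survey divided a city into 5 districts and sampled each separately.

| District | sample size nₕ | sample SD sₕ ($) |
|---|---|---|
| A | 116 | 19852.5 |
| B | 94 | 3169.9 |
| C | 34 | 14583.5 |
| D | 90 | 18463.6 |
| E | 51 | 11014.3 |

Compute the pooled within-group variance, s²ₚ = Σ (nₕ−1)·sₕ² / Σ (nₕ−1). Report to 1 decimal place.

236008219.0

Degrees of freedom: 115 + 93 + 33 + 89 + 50 = 380.
Σ(nₕ−1)sₕ² = 115·394121756.25 + 93·10048266.01 + 33·212678472.25 + 89·340904524.96 + 50·121314804.49 = 89683123237.87.
s²ₚ = 89683123237.87 / 380 = 236008219.047... → 236008219.0.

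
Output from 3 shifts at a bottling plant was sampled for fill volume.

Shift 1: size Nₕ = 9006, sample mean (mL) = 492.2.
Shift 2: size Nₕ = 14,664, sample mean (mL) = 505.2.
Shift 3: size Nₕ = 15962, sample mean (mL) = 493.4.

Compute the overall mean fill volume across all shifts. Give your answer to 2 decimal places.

497.49

N = 9006 + 14664 + 15962 = 39632.
Weight each subgroup mean by Nₕ/N and sum.
Σ Nₕx̄ₕ = 9006·492.2 + 14664·505.2 + 15962·493.4 = 4432753.2 + 7408252.8 + 7875650.8 = 19716656.8.
Divide by N: 19716656.8 / 39632 = 497.4934... → 497.49.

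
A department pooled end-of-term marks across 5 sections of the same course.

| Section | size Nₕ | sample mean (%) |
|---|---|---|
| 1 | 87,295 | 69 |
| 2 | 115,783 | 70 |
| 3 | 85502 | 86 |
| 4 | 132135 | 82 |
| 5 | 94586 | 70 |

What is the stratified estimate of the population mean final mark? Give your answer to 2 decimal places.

N = 515301; weights Wₕ = Nₕ/N = (0.1694, 0.2247, 0.1659, 0.2564, 0.1836).
x̄_st = Σ Wₕ·x̄ₕ = 0.1694·69 + 0.2247·70 + 0.1659·86 + 0.2564·82 + 0.1836·70 ≈ 75.5625...
→ 75.56.

75.56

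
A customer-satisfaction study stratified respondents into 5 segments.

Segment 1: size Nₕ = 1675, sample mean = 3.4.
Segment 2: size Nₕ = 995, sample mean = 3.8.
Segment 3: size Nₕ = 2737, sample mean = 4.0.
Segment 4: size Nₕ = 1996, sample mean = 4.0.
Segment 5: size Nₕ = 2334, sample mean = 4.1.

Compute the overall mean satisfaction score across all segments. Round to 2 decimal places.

N = 1675 + 995 + 2737 + 1996 + 2334 = 9737.
The stratified mean weights each stratum mean by its population share Nₕ/N.
Σ Nₕx̄ₕ = 1675·3.4 + 995·3.8 + 2737·4.0 + 1996·4.0 + 2334·4.1 = 5695 + 3781 + 10948 + 7984 + 9569.4 = 37977.4.
Divide by N: 37977.4 / 9737 = 3.9003... → 3.90.

3.90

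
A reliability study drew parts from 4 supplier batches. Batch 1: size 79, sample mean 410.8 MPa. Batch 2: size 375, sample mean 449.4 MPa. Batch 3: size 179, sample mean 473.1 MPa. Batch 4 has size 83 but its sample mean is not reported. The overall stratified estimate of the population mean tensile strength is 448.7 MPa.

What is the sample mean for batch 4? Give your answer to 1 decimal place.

N = 79 + 375 + 179 + 83 = 716.
Overall total = μ·N = 448.7·716 = 321269.2.
Subtract the known strata: 79·410.8 + 375·449.4 + 179·473.1 = 285663.1.
Remaining total for batch 4: 321269.2 − 285663.1 = 35606.1.
Divide by its size: 35606.1 / 83 = 428.989... → 429.0.

429.0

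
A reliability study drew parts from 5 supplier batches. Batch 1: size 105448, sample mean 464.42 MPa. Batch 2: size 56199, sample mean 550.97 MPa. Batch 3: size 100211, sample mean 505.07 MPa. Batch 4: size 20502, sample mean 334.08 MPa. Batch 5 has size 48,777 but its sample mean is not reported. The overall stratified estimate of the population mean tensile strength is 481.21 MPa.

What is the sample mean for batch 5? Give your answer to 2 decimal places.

N = 105448 + 56199 + 100211 + 20502 + 48777 = 331137.
Overall total = μ·N = 481.21·331137 = 159346435.77.
Subtract the known strata: 105448·464.42 + 56199·550.97 + 100211·505.07 + 20502·334.08 = 137399001.12.
Remaining total for batch 5: 159346435.77 − 137399001.12 = 21947434.65.
Divide by its size: 21947434.65 / 48777 = 449.9546... → 449.95.

449.95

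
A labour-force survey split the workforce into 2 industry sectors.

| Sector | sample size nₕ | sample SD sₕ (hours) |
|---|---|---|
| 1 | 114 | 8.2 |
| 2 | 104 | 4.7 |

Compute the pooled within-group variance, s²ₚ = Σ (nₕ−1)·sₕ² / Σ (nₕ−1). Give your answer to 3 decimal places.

Degrees of freedom: 113 + 103 = 216.
Σ(nₕ−1)sₕ² = 113·67.24 + 103·22.09 = 9873.39.
s²ₚ = 9873.39 / 216 = 45.71014... → 45.710.

45.710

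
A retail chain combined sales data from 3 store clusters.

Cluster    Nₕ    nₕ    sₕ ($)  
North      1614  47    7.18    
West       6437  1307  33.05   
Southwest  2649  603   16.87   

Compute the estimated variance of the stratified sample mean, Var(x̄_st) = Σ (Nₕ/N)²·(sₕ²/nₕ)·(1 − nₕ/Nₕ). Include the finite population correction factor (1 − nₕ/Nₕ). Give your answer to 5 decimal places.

0.28762

N = 10700; Wₕ = Nₕ/N.
cluster North: (1614/10700)²·7.18²/47·(1 − 47/1614) = 0.02423014
cluster West: (6437/10700)²·33.05²/1307·(1 − 1307/6437) = 0.24104641
cluster Southwest: (2649/10700)²·16.87²/603·(1 − 603/2649) = 0.02234256
Sum = 0.28761911 → 0.28762.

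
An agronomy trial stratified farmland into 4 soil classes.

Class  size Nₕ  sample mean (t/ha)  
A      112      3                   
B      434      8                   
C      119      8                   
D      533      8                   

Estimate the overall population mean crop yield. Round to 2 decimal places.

7.53

N = 1198; weights Wₕ = Nₕ/N = (0.0935, 0.3623, 0.0993, 0.4449).
x̄_st = Σ Wₕ·x̄ₕ = 0.0935·3 + 0.3623·8 + 0.0993·8 + 0.4449·8 ≈ 7.5326...
→ 7.53.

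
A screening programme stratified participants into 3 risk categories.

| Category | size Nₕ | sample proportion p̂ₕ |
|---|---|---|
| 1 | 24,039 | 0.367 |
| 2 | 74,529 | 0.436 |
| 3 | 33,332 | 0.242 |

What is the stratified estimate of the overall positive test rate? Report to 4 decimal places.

Wₕ = Nₕ/N with N = 131900: 0.1823, 0.5650, 0.2527.
p̂_st = 0.1823·0.367 + 0.5650·0.436 + 0.2527·0.242 ≈ 0.374400... → 0.3744.

0.3744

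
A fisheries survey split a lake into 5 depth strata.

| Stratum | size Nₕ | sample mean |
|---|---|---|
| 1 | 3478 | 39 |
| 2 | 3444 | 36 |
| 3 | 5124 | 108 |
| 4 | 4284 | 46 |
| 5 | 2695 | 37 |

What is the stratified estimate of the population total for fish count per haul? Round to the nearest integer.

1109797

Population total = Σ Nₕ·x̄ₕ (each stratum's size times its mean).
3478·39 + 3444·36 + 5124·108 + 4284·46 + 2695·37 = 135642 + 123984 + 553392 + 197064 + 99715 = 1109797.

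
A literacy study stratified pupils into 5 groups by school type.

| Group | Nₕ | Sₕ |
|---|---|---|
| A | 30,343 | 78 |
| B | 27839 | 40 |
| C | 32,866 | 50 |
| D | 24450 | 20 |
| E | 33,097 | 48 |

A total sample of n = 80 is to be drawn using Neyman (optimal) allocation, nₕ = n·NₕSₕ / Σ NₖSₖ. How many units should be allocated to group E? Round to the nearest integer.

18

Σ NₕSₕ = 30343·78 + 27839·40 + 32866·50 + 24450·20 + 33097·48 = 7201270.
Share for E: 1588656/7201270 = 0.22061.
n_E = 80 × 0.22061 = 17.649... → 18.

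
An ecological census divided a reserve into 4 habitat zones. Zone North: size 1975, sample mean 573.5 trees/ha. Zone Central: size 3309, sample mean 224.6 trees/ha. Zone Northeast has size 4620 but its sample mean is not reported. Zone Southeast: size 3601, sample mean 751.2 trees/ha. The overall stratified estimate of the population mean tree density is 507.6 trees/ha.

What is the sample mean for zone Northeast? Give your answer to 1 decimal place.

Σ Nₕx̄ₕ = N·μ, so 4620·x̄_Northeast = 13505·507.6 − (1975·573.5 + 3309·224.6 + 3601·751.2).
= 6855138 − 4580935.1 = 2274202.9.
x̄_Northeast = 2274202.9 / 4620 = 492.252... → 492.3.

492.3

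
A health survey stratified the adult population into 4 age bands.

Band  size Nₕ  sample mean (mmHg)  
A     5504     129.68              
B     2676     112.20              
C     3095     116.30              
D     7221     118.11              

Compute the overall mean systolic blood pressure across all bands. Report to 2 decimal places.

120.40

x̄_st = (Σ Nₕx̄ₕ) / (Σ Nₕ) = (5504·129.68 + 2676·112.20 + 3095·116.30 + 7221·118.11) / 18496
= 2226826.73 / 18496 = 120.3950... → 120.40.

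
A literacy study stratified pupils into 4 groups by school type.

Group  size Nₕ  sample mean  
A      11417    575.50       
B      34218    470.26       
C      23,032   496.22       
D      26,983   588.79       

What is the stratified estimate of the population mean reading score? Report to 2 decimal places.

522.51

x̄_st = (Σ Nₕx̄ₕ) / (Σ Nₕ) = (11417·575.50 + 34218·470.26 + 23032·496.22 + 26983·588.79) / 95650
= 49978099.79 / 95650 = 522.5102... → 522.51.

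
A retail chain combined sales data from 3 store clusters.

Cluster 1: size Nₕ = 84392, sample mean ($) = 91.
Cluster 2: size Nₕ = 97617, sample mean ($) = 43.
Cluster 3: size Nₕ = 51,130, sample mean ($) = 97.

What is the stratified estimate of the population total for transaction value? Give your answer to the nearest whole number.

16836813

Estimate total by summing Nₕ·x̄ₕ over strata.
84392·91 + 97617·43 + 51130·97 = 7679672 + 4197531 + 4959610 = 16836813.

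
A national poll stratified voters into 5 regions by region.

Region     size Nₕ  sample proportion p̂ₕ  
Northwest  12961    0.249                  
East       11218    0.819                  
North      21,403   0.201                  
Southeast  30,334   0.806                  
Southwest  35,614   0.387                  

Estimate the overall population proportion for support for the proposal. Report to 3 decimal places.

0.493

Wₕ = Nₕ/N with N = 111530: 0.1162, 0.1006, 0.1919, 0.2720, 0.3193.
p̂_st = 0.1162·0.249 + 0.1006·0.819 + 0.1919·0.201 + 0.2720·0.806 + 0.3193·0.387 ≈ 0.49268... → 0.493.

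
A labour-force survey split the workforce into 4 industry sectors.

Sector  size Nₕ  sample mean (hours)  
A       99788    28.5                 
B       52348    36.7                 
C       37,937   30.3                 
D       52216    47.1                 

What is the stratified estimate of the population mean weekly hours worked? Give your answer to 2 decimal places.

34.56

x̄_st = (Σ Nₕx̄ₕ) / (Σ Nₕ) = (99788·28.5 + 52348·36.7 + 37937·30.3 + 52216·47.1) / 242289
= 8373994.3 / 242289 = 34.5620... → 34.56.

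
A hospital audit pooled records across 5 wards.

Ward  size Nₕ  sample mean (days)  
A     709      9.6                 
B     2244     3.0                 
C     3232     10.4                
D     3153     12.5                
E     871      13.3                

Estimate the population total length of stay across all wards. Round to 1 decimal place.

98148.0

Population total = Σ Nₕ·x̄ₕ (each stratum's size times its mean).
709·9.6 + 2244·3.0 + 3232·10.4 + 3153·12.5 + 871·13.3 = 6806.4 + 6732 + 33612.8 + 39412.5 + 11584.3 = 98148.0.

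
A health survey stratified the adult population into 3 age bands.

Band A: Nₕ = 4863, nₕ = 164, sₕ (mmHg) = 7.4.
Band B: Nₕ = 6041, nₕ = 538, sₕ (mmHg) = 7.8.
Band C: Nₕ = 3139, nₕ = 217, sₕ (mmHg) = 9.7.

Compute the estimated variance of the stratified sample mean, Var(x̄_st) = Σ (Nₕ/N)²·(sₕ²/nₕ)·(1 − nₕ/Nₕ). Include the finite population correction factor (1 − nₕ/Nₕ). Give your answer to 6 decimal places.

N = 14043; Wₕ = Nₕ/N.
band A: (4863/14043)²·7.4²/164·(1 − 164/4863) = 0.038690961
band B: (6041/14043)²·7.8²/538·(1 − 538/6041) = 0.019063186
band C: (3139/14043)²·9.7²/217·(1 − 217/3139) = 0.020166729
Sum = 0.077920876 → 0.077921.

0.077921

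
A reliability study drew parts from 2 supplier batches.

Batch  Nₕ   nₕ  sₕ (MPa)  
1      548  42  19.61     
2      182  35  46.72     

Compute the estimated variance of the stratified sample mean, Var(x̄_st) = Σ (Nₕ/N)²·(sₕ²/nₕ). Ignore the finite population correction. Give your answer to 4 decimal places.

9.0361

N = 730. Term for each stratum: Wₕ²sₕ²/nₕ.
Var(x̄_st) = 5.1596625 + 3.8764544 = 9.0361169 → 9.0361.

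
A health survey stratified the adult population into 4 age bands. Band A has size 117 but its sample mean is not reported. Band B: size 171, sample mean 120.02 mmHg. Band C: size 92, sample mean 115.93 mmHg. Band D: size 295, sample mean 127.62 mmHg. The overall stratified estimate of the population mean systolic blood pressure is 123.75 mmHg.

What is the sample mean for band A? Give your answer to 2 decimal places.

N = 117 + 171 + 92 + 295 = 675.
Overall total = μ·N = 123.75·675 = 83531.25.
Subtract the known strata: 171·120.02 + 92·115.93 + 295·127.62 = 68836.88.
Remaining total for band A: 83531.25 − 68836.88 = 14694.37.
Divide by its size: 14694.37 / 117 = 125.5929... → 125.59.

125.59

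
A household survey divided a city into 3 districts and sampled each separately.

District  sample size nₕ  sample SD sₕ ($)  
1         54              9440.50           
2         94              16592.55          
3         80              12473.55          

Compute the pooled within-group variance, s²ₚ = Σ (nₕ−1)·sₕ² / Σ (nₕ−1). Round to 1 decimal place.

1: (54−1)·9440.50² = 53·89123040.25 = 4723521133.25
2: (94−1)·16592.55² = 93·275312715.5025 = 25604082541.7325
3: (80−1)·12473.55² = 79·155589449.6025 = 12291566518.5975
Numerator = 42619170193.58; denominator = Σ(nₕ−1) = 225.
s²ₚ = 42619170193.58/225 = 189418534.194... → 189418534.2.

189418534.2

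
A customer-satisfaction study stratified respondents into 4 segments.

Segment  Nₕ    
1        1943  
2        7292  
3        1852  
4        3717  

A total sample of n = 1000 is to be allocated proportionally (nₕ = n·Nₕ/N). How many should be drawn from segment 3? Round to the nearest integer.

125

N = 1943 + 7292 + 1852 + 3717 = 14804.
n_3 = 1000·1852/14804 = 125.101... → 125.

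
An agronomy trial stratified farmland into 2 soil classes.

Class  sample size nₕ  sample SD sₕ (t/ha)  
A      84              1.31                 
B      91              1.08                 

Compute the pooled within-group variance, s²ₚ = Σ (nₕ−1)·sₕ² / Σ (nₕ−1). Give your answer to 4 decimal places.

Degrees of freedom: 83 + 90 = 173.
Σ(nₕ−1)sₕ² = 83·1.7161 + 90·1.1664 = 247.4123.
s²ₚ = 247.4123 / 173 = 1.430129... → 1.4301.

1.4301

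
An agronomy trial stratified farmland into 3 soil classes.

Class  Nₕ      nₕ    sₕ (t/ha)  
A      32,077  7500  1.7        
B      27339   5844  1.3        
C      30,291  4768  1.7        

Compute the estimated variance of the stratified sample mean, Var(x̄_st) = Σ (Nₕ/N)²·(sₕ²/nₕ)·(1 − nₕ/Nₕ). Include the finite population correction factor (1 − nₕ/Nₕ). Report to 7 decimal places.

N = 89707; Wₕ = Nₕ/N.
class A: (32077/89707)²·1.7²/7500·(1 − 7500/32077) = 0.0000377491
class B: (27339/89707)²·1.3²/5844·(1 − 5844/27339) = 0.0000211176
class C: (30291/89707)²·1.7²/4768·(1 − 4768/30291) = 0.0000582310
Sum = 0.0001170977 → 0.0001171.

0.0001171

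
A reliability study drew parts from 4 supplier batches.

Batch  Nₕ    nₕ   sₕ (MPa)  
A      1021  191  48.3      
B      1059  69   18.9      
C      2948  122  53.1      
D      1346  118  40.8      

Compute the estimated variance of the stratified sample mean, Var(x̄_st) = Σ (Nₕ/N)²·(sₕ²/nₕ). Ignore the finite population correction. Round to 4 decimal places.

6.0292

N = 6374; Wₕ = Nₕ/N.
batch A: (1021/6374)²·48.3²/191 = 0.3133923
batch B: (1059/6374)²·18.9²/69 = 0.1429033
batch C: (2948/6374)²·53.1²/122 = 4.9437904
batch D: (1346/6374)²·40.8²/118 = 0.6290777
Sum = 6.0291637 → 6.0292.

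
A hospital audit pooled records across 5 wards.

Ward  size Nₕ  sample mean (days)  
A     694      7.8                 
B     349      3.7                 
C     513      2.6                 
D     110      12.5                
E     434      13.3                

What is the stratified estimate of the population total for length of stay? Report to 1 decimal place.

Population total = Σ Nₕ·x̄ₕ (each stratum's size times its mean).
694·7.8 + 349·3.7 + 513·2.6 + 110·12.5 + 434·13.3 = 5413.2 + 1291.3 + 1333.8 + 1375 + 5772.2 = 15185.5.

15185.5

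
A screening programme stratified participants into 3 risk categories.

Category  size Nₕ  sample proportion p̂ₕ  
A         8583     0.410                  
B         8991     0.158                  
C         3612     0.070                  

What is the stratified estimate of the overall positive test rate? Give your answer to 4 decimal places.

0.2451

Wₕ = Nₕ/N with N = 21186: 0.4051, 0.4244, 0.1705.
p̂_st = 0.4051·0.410 + 0.4244·0.158 + 0.1705·0.070 ≈ 0.245089... → 0.2451.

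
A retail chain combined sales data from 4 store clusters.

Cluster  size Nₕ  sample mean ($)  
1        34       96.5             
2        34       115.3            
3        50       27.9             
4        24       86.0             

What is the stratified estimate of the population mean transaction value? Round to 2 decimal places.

N = 142; weights Wₕ = Nₕ/N = (0.2394, 0.2394, 0.3521, 0.1690).
x̄_st = Σ Wₕ·x̄ₕ = 0.2394·96.5 + 0.2394·115.3 + 0.3521·27.9 + 0.1690·86.0 ≈ 75.0718...
→ 75.07.

75.07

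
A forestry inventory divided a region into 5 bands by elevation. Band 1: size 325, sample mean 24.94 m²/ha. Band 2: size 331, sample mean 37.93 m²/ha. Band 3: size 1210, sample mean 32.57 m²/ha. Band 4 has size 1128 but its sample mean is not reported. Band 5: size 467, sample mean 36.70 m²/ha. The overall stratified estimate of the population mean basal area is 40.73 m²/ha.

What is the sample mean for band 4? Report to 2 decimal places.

Σ Nₕx̄ₕ = N·μ, so 1128·x̄_4 = 3461·40.73 − (325·24.94 + 331·37.93 + 1210·32.57 + 467·36.70).
= 140966.53 − 77208.93 = 63757.6.
x̄_4 = 63757.6 / 1128 = 56.5227... → 56.52.

56.52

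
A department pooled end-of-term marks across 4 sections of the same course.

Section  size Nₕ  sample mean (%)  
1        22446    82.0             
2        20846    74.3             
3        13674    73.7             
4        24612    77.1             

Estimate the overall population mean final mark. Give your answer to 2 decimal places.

77.16

N = 81578; weights Wₕ = Nₕ/N = (0.2751, 0.2555, 0.1676, 0.3017).
x̄_st = Σ Wₕ·x̄ₕ = 0.2751·82.0 + 0.2555·74.3 + 0.1676·73.7 + 0.3017·77.1 ≈ 77.1628...
→ 77.16.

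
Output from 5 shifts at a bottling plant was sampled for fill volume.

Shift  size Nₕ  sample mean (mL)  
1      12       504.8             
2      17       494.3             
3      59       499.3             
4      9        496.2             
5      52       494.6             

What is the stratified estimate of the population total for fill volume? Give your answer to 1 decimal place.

74104.4

Population total = Σ Nₕ·x̄ₕ (each stratum's size times its mean).
12·504.8 + 17·494.3 + 59·499.3 + 9·496.2 + 52·494.6 = 6057.6 + 8403.1 + 29458.7 + 4465.8 + 25719.2 = 74104.4.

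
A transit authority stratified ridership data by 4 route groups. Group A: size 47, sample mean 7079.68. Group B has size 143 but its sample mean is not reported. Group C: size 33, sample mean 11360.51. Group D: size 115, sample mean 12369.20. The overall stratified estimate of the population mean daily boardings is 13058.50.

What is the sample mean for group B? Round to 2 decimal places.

Σ Nₕx̄ₕ = N·μ, so 143·x̄_B = 338·13058.50 − (47·7079.68 + 33·11360.51 + 115·12369.20).
= 4413773 − 2130099.79 = 2283673.21.
x̄_B = 2283673.21 / 143 = 15969.7427... → 15969.74.

15969.74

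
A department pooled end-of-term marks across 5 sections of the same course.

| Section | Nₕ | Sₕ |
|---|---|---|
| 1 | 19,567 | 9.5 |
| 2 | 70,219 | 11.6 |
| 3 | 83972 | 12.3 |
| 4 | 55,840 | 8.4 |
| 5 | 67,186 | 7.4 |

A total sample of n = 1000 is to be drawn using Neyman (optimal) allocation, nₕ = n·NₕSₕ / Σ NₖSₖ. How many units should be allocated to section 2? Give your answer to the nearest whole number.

1: NₕSₕ = 19567·9.5 = 185886.5
2: NₕSₕ = 70219·11.6 = 814540.4
3: NₕSₕ = 83972·12.3 = 1032855.6
4: NₕSₕ = 55840·8.4 = 469056
5: NₕSₕ = 67186·7.4 = 497176.4
Σ NₕSₕ = 2999514.9.
n_2 = 1000·814540.4/2999514.9 = 271.557... → 272.

272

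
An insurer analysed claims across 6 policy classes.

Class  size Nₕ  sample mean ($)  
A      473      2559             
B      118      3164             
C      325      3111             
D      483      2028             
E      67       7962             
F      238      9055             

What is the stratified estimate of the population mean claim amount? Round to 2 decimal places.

N = 1704; weights Wₕ = Nₕ/N = (0.2776, 0.0692, 0.1907, 0.2835, 0.0393, 0.1397).
x̄_st = Σ Wₕ·x̄ₕ = 0.2776·2559 + 0.0692·3164 + 0.1907·3111 + 0.2835·2028 + 0.0393·7962 + 0.1397·9055 ≈ 3675.4120...
→ 3675.41.

3675.41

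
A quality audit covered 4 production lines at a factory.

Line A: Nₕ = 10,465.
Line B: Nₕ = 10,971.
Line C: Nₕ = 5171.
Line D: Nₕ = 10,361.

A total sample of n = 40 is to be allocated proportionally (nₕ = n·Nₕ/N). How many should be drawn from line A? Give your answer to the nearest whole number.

Share of line A = 10465/36968 = 0.28308.
Allocate 40 × 0.28308 = 11.323... → 11.

11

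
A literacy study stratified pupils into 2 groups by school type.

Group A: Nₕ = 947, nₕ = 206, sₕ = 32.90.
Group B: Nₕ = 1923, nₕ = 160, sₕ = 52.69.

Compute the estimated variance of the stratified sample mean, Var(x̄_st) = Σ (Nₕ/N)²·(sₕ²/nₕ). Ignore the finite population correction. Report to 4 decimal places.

N = 2870; Wₕ = Nₕ/N.
group A: (947/2870)²·32.90²/206 = 0.5720852
group B: (1923/2870)²·52.69²/160 = 7.7898876
Sum = 8.3619728 → 8.3620.

8.3620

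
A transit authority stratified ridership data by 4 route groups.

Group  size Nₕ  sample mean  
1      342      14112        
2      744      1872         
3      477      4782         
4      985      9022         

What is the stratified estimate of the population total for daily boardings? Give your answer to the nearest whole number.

Estimate total by summing Nₕ·x̄ₕ over strata.
342·14112 + 744·1872 + 477·4782 + 985·9022 = 4826304 + 1392768 + 2281014 + 8886670 = 17386756.

17386756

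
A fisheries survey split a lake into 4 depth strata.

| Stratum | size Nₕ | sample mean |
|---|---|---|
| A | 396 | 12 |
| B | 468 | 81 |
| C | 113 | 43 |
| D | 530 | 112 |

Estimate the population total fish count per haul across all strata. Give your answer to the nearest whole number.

106879

Population total = Σ Nₕ·x̄ₕ (each stratum's size times its mean).
396·12 + 468·81 + 113·43 + 530·112 = 4752 + 37908 + 4859 + 59360 = 106879.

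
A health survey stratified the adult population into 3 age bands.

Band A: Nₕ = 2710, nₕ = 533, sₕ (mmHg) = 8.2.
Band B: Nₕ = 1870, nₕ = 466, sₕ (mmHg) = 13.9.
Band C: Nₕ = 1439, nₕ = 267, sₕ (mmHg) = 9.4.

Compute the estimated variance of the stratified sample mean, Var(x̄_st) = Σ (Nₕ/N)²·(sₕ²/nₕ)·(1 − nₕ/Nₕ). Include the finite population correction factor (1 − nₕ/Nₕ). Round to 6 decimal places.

N = 6019. Term for each stratum: Wₕ²sₕ²/nₕ·(1−nₕ/Nₕ).
Var(x̄_st) = 0.020543741 + 0.030047180 + 0.015405797 = 0.065996717 → 0.065997.

0.065997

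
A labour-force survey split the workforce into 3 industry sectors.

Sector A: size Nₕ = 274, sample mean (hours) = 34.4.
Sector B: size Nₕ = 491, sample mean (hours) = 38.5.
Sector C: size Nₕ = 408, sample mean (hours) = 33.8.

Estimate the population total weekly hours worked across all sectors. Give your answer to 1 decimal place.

42119.5

A: 274·34.4 = 9425.6
B: 491·38.5 = 18903.5
C: 408·33.8 = 13790.4
τ̂ = Σ Nₕx̄ₕ = 42119.5.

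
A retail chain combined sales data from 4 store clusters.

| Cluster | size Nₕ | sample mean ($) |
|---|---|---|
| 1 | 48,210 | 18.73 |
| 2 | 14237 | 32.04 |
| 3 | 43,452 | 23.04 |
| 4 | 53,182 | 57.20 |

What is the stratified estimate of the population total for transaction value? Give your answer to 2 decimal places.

5402271.26

Population total = Σ Nₕ·x̄ₕ (each stratum's size times its mean).
48210·18.73 + 14237·32.04 + 43452·23.04 + 53182·57.20 = 902973.3 + 456153.48 + 1001134.08 + 3042010.4 = 5402271.26.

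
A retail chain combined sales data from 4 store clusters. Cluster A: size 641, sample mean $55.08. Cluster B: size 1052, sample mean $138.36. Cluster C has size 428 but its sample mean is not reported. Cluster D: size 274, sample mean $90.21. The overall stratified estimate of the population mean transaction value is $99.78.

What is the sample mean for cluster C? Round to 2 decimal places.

N = 641 + 1052 + 428 + 274 = 2395.
Overall total = μ·N = 99.78·2395 = 238973.1.
Subtract the known strata: 641·55.08 + 1052·138.36 + 274·90.21 = 205578.54.
Remaining total for cluster C: 238973.1 − 205578.54 = 33394.56.
Divide by its size: 33394.56 / 428 = 78.0247... → 78.02.

78.02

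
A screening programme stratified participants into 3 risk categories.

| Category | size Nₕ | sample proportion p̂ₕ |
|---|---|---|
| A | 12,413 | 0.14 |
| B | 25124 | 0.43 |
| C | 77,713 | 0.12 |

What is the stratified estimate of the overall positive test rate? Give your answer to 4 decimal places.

0.1897

N = 12413 + 25124 + 77713 = 115250.
Overall proportion = Σ (Nₕ/N)·p̂ₕ.
Σ Nₕp̂ₕ = 1737.82 + 10803.32 + 9325.56 = 21866.7.
21866.7 / 115250 = 0.189733... → 0.1897.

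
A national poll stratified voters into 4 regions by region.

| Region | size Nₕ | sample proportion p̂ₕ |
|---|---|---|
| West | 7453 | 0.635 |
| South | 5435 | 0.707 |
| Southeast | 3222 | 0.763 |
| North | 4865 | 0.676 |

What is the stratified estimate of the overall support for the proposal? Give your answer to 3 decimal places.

Wₕ = Nₕ/N with N = 20975: 0.3553, 0.2591, 0.1536, 0.2319.
p̂_st = 0.3553·0.635 + 0.2591·0.707 + 0.1536·0.763 + 0.2319·0.676 ≈ 0.68283... → 0.683.

0.683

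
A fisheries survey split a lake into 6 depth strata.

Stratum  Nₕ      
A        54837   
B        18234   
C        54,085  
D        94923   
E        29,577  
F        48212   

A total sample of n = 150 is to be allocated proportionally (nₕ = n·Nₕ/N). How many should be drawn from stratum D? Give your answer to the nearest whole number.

Share of stratum D = 94923/299868 = 0.31655.
Allocate 150 × 0.31655 = 47.482... → 47.

47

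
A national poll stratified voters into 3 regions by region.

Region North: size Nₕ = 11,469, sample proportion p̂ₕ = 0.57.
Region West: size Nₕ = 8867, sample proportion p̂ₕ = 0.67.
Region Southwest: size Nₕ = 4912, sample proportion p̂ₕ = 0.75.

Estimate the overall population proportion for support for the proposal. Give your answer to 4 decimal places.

N = 11469 + 8867 + 4912 = 25248.
Overall proportion = Σ (Nₕ/N)·p̂ₕ.
Σ Nₕp̂ₕ = 6537.33 + 5940.89 + 3684 = 16162.22.
16162.22 / 25248 = 0.640139... → 0.6401.

0.6401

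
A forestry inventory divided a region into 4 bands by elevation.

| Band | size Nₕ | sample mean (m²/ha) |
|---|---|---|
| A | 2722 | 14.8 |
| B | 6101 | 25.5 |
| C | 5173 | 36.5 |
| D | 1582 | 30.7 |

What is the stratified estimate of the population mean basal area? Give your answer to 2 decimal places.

N = 15578; weights Wₕ = Nₕ/N = (0.1747, 0.3916, 0.3321, 0.1016).
x̄_st = Σ Wₕ·x̄ₕ = 0.1747·14.8 + 0.3916·25.5 + 0.3321·36.5 + 0.1016·30.7 ≈ 27.8112...
→ 27.81.

27.81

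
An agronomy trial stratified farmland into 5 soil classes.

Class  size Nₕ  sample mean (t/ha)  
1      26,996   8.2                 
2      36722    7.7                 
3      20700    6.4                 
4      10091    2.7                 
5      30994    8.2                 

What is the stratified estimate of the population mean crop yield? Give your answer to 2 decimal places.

x̄_st = (Σ Nₕx̄ₕ) / (Σ Nₕ) = (26996·8.2 + 36722·7.7 + 20700·6.4 + 10091·2.7 + 30994·8.2) / 125503
= 918003.1 / 125503 = 7.3146... → 7.31.

7.31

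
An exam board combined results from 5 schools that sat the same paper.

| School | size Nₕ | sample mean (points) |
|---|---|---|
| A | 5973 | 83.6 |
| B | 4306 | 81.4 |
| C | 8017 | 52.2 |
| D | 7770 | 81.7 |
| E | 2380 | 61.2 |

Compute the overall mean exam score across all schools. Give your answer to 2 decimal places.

N = 5973 + 4306 + 8017 + 7770 + 2380 = 28446.
Overall mean = Σ (Nₕ/N)·x̄ₕ — weight by population share, not a simple average.
Σ Nₕx̄ₕ = 5973·83.6 + 4306·81.4 + 8017·52.2 + 7770·81.7 + 2380·61.2 = 499342.8 + 350508.4 + 418487.4 + 634809 + 145656 = 2048803.6.
Divide by N: 2048803.6 / 28446 = 72.0243... → 72.02.

72.02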